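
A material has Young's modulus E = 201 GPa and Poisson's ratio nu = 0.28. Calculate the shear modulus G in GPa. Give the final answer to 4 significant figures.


G = E / (2*(1+nu))
G = 201 / (2*(1+0.28))
G = 78.52 GPa


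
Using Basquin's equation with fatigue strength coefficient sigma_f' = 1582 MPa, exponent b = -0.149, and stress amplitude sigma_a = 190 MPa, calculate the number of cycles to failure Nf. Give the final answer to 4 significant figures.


sigma_a = sigma_f' * (2*Nf)^b
2*Nf = (sigma_a / sigma_f')^(1/b)
2*Nf = (190 / 1582)^(1/-0.149)
2*Nf = 1.505e+06
Nf = 752500 cycles


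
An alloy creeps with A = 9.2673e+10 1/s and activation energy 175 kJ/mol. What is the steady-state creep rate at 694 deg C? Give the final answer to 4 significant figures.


rate = A * exp(-Q / (R*T))
T = 694 + 273.15 = 967.15 K
rate = 9.2673e+10 * exp(-175e3 / (8.314 * 967.15))
rate = 32.74 1/s


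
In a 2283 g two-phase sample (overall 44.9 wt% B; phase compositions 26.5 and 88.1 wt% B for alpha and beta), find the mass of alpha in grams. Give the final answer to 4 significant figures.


f_alpha = (C_beta - C0) / (C_beta - C_alpha)
f_alpha = (88.1 - 44.9) / (88.1 - 26.5) = 0.701299
m_alpha = f_alpha * m_total = 0.701299 * 2283 = 1601 g


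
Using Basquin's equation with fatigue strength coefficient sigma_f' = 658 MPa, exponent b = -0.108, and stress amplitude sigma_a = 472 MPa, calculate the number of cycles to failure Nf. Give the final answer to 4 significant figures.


sigma_a = sigma_f' * (2*Nf)^b
2*Nf = (sigma_a / sigma_f')^(1/b)
2*Nf = (472 / 658)^(1/-0.108)
2*Nf = 21.6751
Nf = 10.84 cycles


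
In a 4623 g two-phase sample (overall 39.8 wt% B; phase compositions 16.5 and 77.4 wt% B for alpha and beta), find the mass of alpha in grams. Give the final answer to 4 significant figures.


f_alpha = (C_beta - C0) / (C_beta - C_alpha)
f_alpha = (77.4 - 39.8) / (77.4 - 16.5) = 0.617406
m_alpha = f_alpha * m_total = 0.617406 * 4623 = 2854 g


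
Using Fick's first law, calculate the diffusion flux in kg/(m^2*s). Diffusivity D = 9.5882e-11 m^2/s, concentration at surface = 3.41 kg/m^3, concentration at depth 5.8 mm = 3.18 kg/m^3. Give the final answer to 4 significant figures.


J = -D * (dC/dx) = D * (C1 - C2) / dx
J = 9.5882e-11 * (3.41 - 3.18) / 5.8e-03
J = 3.802e-09 kg/(m^2*s)


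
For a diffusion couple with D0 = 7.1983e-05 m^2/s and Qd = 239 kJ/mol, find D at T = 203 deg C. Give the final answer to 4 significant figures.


D = D0 * exp(-Qd / (R*T))
T = 476.15 K
D = 7.1983e-05 * exp(-239e3 / (8.314 * 476.15))
D = 4.34e-31 m^2/s


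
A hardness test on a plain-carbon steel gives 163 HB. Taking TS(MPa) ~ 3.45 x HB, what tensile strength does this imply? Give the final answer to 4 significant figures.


TS (MPa) = 3.45 * HB
TS = 3.45 * 163
TS = 562.4 MPa


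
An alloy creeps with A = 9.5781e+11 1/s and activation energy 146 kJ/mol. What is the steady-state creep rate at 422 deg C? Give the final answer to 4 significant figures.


rate = A * exp(-Q / (R*T))
T = 422 + 273.15 = 695.15 K
rate = 9.5781e+11 * exp(-146e3 / (8.314 * 695.15))
rate = 10.24 1/s


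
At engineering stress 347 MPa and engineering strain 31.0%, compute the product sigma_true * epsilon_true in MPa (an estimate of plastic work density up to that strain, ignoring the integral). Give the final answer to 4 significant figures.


sigma_true = sigma_eng * (1 + epsilon_eng)
sigma_true = 347 * (1 + 0.31) = 454.57 MPa
epsilon_true = ln(1 + epsilon_eng)
epsilon_true = ln(1 + 0.31) = 0.270027
sigma_true * epsilon_true = 454.57 * 0.270027 = 122.7 MPa


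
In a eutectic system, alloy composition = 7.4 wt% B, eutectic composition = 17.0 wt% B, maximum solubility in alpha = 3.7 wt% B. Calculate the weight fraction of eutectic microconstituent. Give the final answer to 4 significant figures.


f_primary = (C_e - C0) / (C_e - C_alpha_max)
f_primary = (17.0 - 7.4) / (17.0 - 3.7)
f_primary = 0.721805
f_eutectic = 1 - 0.721805 = 0.2782


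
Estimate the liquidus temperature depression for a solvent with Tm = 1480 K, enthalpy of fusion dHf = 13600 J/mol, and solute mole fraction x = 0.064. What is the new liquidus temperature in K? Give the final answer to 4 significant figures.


dT = R*Tm^2*x / dHf
dT = 8.314 * 1480^2 * 0.064 / 13600
dT = 85.6988 K
T_new = 1480 - 85.6988 = 1394 K


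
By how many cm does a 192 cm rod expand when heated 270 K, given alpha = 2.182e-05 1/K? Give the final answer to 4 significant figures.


dL = L0 * alpha * dT
dL = 192 * 2.182e-05 * 270
dL = 1.131 cm


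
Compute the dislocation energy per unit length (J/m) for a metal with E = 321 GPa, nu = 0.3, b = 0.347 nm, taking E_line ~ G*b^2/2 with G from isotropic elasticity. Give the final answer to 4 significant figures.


Step 1: G = E / (2*(1+nu))
G = 321 / (2*(1+0.3)) = 123.462 GPa = 1.23462e+11 Pa
Step 2: E_line = G*b^2/2
b = 0.347 nm = 3.47e-10 m
E_line = 0.5 * 1.23462e+11 * (3.47e-10)^2 = 7.433e-09 J/m


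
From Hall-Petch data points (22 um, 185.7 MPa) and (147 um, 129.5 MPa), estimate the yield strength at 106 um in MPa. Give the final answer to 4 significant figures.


sigma_y = sigma0 + k / sqrt(d)
1/sqrt(d1) = 1/sqrt(2.2e-05) = 213.201;  1/sqrt(d2) = 82.4786
k = (sigma1 - sigma2) / (1/sqrt(d1) - 1/sqrt(d2)) = (185.7 - 129.5) / (213.201 - 82.4786) = 0.42992 MPa*m^0.5
sigma0 = sigma1 - k/sqrt(d1) = 185.7 - 0.42992*213.201 = 94.0408 MPa
sigma_y(d3) = 94.0408 + 0.42992 / sqrt(1.06e-04) = 135.8 MPa


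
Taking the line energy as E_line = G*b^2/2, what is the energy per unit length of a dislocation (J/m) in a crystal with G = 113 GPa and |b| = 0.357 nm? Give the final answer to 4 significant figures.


E = G*b^2/2
b = 0.357 nm = 3.57e-10 m
G = 113 GPa = 1.13e+11 Pa
E = 0.5 * 1.13e+11 * (3.57e-10)^2
E = 7.201e-09 J/m


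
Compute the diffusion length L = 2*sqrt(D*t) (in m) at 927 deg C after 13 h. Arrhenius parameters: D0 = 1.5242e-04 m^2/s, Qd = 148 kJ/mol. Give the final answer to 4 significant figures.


Step 1: D = D0 * exp(-Qd/(R*T))
T = 1200.15 K
D = 1.5242e-04 * exp(-148e3 / (8.314 * 1200.15)) = 5.51242e-11 m^2/s
Step 2: L = 2*sqrt(D*t)
t = 13 h = 46800 s
L = 2*sqrt(5.51242e-11 * 46800) = 3.212e-03 m


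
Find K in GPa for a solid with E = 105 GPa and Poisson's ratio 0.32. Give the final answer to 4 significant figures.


K = E / (3*(1-2*nu))
K = 105 / (3*(1-2*0.32))
K = 97.22 GPa


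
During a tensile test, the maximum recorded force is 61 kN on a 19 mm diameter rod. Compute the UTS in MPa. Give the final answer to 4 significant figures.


A0 = pi*(d/2)^2 = pi*(19/2)^2 = 283.529 mm^2
UTS = F_max / A0 = 61*1000 / 283.529
UTS = 215.1 MPa


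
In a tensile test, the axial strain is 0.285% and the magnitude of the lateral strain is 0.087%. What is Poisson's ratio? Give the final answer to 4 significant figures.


nu = -epsilon_lat / epsilon_axial
Lateral strain is contraction (negative), so using magnitudes:
nu = 0.087 / 0.285
nu = 0.3053


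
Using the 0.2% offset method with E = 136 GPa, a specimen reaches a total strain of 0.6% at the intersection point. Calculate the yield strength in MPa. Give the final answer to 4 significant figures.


Offset strain = 0.002
Elastic strain at yield = total_strain - offset = 6e-03 - 0.002 = 4e-03
sigma_y = E * elastic_strain = 136000 * 4e-03
sigma_y = 544 MPa


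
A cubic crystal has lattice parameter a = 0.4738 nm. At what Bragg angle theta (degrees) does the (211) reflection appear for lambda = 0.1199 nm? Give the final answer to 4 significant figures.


d = a / sqrt(h^2+k^2+l^2)
d = 0.4738 / sqrt(6) = 0.193428 nm
lambda = 2*d*sin(theta)  =>  sin(theta) = lambda / (2*d)
sin(theta) = 0.1199 / (2 * 0.193428) = 0.309934
theta = 18.06 deg


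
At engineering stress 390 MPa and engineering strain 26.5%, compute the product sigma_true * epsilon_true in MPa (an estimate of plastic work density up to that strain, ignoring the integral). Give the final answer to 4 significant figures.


sigma_true = sigma_eng * (1 + epsilon_eng)
sigma_true = 390 * (1 + 0.265) = 493.35 MPa
epsilon_true = ln(1 + epsilon_eng)
epsilon_true = ln(1 + 0.265) = 0.235072
sigma_true * epsilon_true = 493.35 * 0.235072 = 116 MPa


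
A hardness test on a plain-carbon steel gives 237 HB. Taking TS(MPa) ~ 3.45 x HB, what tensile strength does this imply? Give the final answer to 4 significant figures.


TS (MPa) = 3.45 * HB
TS = 3.45 * 237
TS = 817.7 MPa


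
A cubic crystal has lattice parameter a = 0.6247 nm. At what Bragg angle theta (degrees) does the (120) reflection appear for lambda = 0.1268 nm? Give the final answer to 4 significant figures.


d = a / sqrt(h^2+k^2+l^2)
d = 0.6247 / sqrt(5) = 0.279374 nm
lambda = 2*d*sin(theta)  =>  sin(theta) = lambda / (2*d)
sin(theta) = 0.1268 / (2 * 0.279374) = 0.226936
theta = 13.12 deg


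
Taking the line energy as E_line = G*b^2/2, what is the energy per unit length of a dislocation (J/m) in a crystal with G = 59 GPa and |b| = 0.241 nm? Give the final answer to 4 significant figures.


E = G*b^2/2
b = 0.241 nm = 2.41e-10 m
G = 59 GPa = 5.9e+10 Pa
E = 0.5 * 5.9e+10 * (2.41e-10)^2
E = 1.713e-09 J/m


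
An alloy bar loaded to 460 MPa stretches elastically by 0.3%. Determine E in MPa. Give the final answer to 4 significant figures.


E = sigma / epsilon
epsilon = 0.3% = 3e-03
E = 460 / 3e-03
E = 153300 MPa


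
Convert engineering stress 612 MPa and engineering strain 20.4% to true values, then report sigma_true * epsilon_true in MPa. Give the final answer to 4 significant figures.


sigma_true = sigma_eng * (1 + epsilon_eng)
sigma_true = 612 * (1 + 0.204) = 736.848 MPa
epsilon_true = ln(1 + epsilon_eng)
epsilon_true = ln(1 + 0.204) = 0.185649
sigma_true * epsilon_true = 736.848 * 0.185649 = 136.8 MPa


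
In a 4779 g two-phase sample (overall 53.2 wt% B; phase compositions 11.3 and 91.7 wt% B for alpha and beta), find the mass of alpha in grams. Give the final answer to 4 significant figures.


f_alpha = (C_beta - C0) / (C_beta - C_alpha)
f_alpha = (91.7 - 53.2) / (91.7 - 11.3) = 0.478856
m_alpha = f_alpha * m_total = 0.478856 * 4779 = 2288 g


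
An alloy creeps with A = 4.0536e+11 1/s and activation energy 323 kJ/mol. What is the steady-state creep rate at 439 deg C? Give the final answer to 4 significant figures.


rate = A * exp(-Q / (R*T))
T = 439 + 273.15 = 712.15 K
rate = 4.0536e+11 * exp(-323e3 / (8.314 * 712.15))
rate = 8.235e-13 1/s


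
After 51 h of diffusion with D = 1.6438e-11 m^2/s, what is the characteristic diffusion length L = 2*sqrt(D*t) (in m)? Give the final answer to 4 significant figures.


t = 51 hr = 183600 s
Diffusion length = 2*sqrt(D*t)
= 2*sqrt(1.6438e-11 * 183600)
= 3.474e-03 m


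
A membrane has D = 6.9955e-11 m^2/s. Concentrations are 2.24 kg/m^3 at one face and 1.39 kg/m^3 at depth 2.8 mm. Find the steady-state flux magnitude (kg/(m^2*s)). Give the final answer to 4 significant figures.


J = -D * (dC/dx) = D * (C1 - C2) / dx
J = 6.9955e-11 * (2.24 - 1.39) / 2.8e-03
J = 2.124e-08 kg/(m^2*s)


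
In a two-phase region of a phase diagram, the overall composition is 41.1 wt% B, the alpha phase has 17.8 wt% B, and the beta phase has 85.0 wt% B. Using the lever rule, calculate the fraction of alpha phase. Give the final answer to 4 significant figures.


f_alpha = (C_beta - C0) / (C_beta - C_alpha)
f_alpha = (85.0 - 41.1) / (85.0 - 17.8)
f_alpha = 0.6533


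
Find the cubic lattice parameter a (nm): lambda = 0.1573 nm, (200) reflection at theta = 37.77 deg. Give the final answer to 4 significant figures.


d = lambda / (2*sin(theta))
d = 0.1573 / (2*sin(37.77 deg))
d = 0.12841 nm
a = d * sqrt(h^2+k^2+l^2) = 0.12841 * sqrt(4)
a = 0.2568 nm


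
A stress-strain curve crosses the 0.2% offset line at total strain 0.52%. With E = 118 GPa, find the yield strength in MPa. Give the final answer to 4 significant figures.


Offset strain = 0.002
Elastic strain at yield = total_strain - offset = 5.2e-03 - 0.002 = 3.2e-03
sigma_y = E * elastic_strain = 118000 * 3.2e-03
sigma_y = 377.6 MPa


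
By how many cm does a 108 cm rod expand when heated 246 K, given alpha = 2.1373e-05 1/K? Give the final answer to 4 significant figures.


dL = L0 * alpha * dT
dL = 108 * 2.1373e-05 * 246
dL = 0.5678 cm


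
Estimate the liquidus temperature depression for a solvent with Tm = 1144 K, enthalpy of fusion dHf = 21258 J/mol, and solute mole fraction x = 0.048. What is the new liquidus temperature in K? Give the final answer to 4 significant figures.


dT = R*Tm^2*x / dHf
dT = 8.314 * 1144^2 * 0.048 / 21258
dT = 24.5686 K
T_new = 1144 - 24.5686 = 1119 K


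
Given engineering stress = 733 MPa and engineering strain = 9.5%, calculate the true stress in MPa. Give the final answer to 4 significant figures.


sigma_true = sigma_eng * (1 + epsilon_eng)
sigma_true = 733 * (1 + 0.095)
sigma_true = 802.6 MPa


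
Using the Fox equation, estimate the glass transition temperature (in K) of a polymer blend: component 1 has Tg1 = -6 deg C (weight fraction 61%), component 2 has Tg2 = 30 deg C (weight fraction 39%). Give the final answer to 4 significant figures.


1/Tg = w1/Tg1 + w2/Tg2 (in Kelvin)
Tg1 = 267.15 K, Tg2 = 303.15 K
1/Tg = 0.61/267.15 + 0.39/303.15
Tg = 280.1 K


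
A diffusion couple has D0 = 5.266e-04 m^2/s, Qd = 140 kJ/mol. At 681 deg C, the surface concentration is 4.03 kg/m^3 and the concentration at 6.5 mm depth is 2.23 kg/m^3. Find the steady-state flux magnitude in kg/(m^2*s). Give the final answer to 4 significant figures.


Step 1: D = D0 * exp(-Qd/(R*T))
T = 681 + 273.15 = 954.15 K
D = 5.266e-04 * exp(-140e3 / (8.314 * 954.15)) = 1.14011e-11 m^2/s
Step 2: J = D * (C1 - C2) / dx
J = 1.14011e-11 * (4.03 - 2.23) / 6.5e-03
J = 3.157e-09 kg/(m^2*s)


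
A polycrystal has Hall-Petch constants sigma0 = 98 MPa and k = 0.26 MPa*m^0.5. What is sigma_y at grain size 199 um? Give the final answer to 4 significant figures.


sigma_y = sigma0 + k / sqrt(d)
d = 199 um = 1.99e-04 m
sigma_y = 98 + 0.26 / sqrt(1.99e-04)
sigma_y = 116.4 MPa


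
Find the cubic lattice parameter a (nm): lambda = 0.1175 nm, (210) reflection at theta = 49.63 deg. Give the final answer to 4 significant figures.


d = lambda / (2*sin(theta))
d = 0.1175 / (2*sin(49.63 deg))
d = 0.0771121 nm
a = d * sqrt(h^2+k^2+l^2) = 0.0771121 * sqrt(5)
a = 0.1724 nm


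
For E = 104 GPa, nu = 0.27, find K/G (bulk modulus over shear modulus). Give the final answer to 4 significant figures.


G = E / (2*(1+nu))
G = 104 / (2*(1+0.27)) = 40.9449 GPa
K = E / (3*(1-2*nu))
K = 104 / (3*(1-2*0.27)) = 75.3623 GPa
K/G = 75.3623 / 40.9449 = 1.841


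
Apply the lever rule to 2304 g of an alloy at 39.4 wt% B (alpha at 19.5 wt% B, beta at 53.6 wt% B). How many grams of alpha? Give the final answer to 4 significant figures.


f_alpha = (C_beta - C0) / (C_beta - C_alpha)
f_alpha = (53.6 - 39.4) / (53.6 - 19.5) = 0.416422
m_alpha = f_alpha * m_total = 0.416422 * 2304 = 959.4 g


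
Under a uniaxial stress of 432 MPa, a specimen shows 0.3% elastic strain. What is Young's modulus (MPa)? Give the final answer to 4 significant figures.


E = sigma / epsilon
epsilon = 0.3% = 3e-03
E = 432 / 3e-03
E = 144000 MPa


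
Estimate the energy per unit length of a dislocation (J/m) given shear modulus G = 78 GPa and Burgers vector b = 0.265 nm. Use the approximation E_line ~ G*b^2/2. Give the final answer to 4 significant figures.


E = G*b^2/2
b = 0.265 nm = 2.65e-10 m
G = 78 GPa = 7.8e+10 Pa
E = 0.5 * 7.8e+10 * (2.65e-10)^2
E = 2.739e-09 J/m


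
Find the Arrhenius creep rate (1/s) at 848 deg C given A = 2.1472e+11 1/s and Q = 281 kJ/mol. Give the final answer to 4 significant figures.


rate = A * exp(-Q / (R*T))
T = 848 + 273.15 = 1121.15 K
rate = 2.1472e+11 * exp(-281e3 / (8.314 * 1121.15))
rate = 0.01736 1/s


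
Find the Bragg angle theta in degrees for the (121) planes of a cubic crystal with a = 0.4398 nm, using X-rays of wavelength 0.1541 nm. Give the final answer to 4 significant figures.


d = a / sqrt(h^2+k^2+l^2)
d = 0.4398 / sqrt(6) = 0.179548 nm
lambda = 2*d*sin(theta)  =>  sin(theta) = lambda / (2*d)
sin(theta) = 0.1541 / (2 * 0.179548) = 0.429134
theta = 25.41 deg


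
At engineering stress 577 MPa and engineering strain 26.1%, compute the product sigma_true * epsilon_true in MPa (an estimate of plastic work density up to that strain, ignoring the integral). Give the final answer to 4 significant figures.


sigma_true = sigma_eng * (1 + epsilon_eng)
sigma_true = 577 * (1 + 0.261) = 727.597 MPa
epsilon_true = ln(1 + epsilon_eng)
epsilon_true = ln(1 + 0.261) = 0.231905
sigma_true * epsilon_true = 727.597 * 0.231905 = 168.7 MPa


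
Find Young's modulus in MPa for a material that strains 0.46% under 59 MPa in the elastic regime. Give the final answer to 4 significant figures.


E = sigma / epsilon
epsilon = 0.46% = 4.6e-03
E = 59 / 4.6e-03
E = 12830 MPa


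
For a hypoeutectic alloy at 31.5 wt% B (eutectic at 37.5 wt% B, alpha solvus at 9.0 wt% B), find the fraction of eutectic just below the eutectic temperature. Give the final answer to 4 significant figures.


f_primary = (C_e - C0) / (C_e - C_alpha_max)
f_primary = (37.5 - 31.5) / (37.5 - 9.0)
f_primary = 0.210526
f_eutectic = 1 - 0.210526 = 0.7895


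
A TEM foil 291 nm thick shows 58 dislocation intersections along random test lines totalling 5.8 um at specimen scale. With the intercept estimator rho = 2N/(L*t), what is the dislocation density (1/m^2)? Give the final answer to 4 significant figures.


rho = 2N / (L * t)
L = 5.8 um = 5.8e-06 m, t = 291 nm = 2.91e-07 m
rho = 2 * 58 / (5.8e-06 * 2.91e-07)
rho = 6.873e+13 1/m^2


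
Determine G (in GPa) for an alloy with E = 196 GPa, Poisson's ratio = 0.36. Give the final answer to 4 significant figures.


G = E / (2*(1+nu))
G = 196 / (2*(1+0.36))
G = 72.06 GPa


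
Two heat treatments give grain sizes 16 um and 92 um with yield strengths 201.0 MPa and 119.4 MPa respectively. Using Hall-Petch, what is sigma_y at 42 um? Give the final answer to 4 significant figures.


sigma_y = sigma0 + k / sqrt(d)
1/sqrt(d1) = 1/sqrt(1.6e-05) = 250;  1/sqrt(d2) = 104.257
k = (sigma1 - sigma2) / (1/sqrt(d1) - 1/sqrt(d2)) = (201.0 - 119.4) / (250 - 104.257) = 0.55989 MPa*m^0.5
sigma0 = sigma1 - k/sqrt(d1) = 201.0 - 0.55989*250 = 61.0274 MPa
sigma_y(d3) = 61.0274 + 0.55989 / sqrt(4.2e-05) = 147.4 MPa


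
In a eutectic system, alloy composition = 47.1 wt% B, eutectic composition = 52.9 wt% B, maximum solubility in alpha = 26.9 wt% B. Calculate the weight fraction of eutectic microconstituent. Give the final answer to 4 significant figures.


f_primary = (C_e - C0) / (C_e - C_alpha_max)
f_primary = (52.9 - 47.1) / (52.9 - 26.9)
f_primary = 0.223077
f_eutectic = 1 - 0.223077 = 0.7769


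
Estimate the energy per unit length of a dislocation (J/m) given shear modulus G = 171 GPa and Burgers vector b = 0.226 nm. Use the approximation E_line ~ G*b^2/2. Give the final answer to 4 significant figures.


E = G*b^2/2
b = 0.226 nm = 2.26e-10 m
G = 171 GPa = 1.71e+11 Pa
E = 0.5 * 1.71e+11 * (2.26e-10)^2
E = 4.367e-09 J/m


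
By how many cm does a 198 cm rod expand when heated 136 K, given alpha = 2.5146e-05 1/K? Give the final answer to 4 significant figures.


dL = L0 * alpha * dT
dL = 198 * 2.5146e-05 * 136
dL = 0.6771 cm


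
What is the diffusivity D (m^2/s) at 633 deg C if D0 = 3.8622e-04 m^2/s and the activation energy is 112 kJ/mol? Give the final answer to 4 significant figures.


D = D0 * exp(-Qd / (R*T))
T = 906.15 K
D = 3.8622e-04 * exp(-112e3 / (8.314 * 906.15))
D = 1.35e-10 m^2/s


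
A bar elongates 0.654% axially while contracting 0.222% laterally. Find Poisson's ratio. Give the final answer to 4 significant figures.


nu = -epsilon_lat / epsilon_axial
Lateral strain is contraction (negative), so using magnitudes:
nu = 0.222 / 0.654
nu = 0.3394


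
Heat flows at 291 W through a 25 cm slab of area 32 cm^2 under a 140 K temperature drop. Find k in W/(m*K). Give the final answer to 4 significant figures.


k = Q*L / (A*dT)
L = 0.25 m, A = 3.2e-03 m^2
k = 291 * 0.25 / (3.2e-03 * 140)
k = 162.4 W/(m*K)


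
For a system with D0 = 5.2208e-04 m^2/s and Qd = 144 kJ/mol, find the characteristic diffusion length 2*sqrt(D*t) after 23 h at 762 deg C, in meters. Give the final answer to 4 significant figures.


Step 1: D = D0 * exp(-Qd/(R*T))
T = 1035.15 K
D = 5.2208e-04 * exp(-144e3 / (8.314 * 1035.15)) = 2.82553e-11 m^2/s
Step 2: L = 2*sqrt(D*t)
t = 23 h = 82800 s
L = 2*sqrt(2.82553e-11 * 82800) = 3.059e-03 m


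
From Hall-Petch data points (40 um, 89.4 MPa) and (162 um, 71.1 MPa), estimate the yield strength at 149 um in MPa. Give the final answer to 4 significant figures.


sigma_y = sigma0 + k / sqrt(d)
1/sqrt(d1) = 1/sqrt(4e-05) = 158.114;  1/sqrt(d2) = 78.5674
k = (sigma1 - sigma2) / (1/sqrt(d1) - 1/sqrt(d2)) = (89.4 - 71.1) / (158.114 - 78.5674) = 0.230054 MPa*m^0.5
sigma0 = sigma1 - k/sqrt(d1) = 89.4 - 0.230054*158.114 = 53.0252 MPa
sigma_y(d3) = 53.0252 + 0.230054 / sqrt(1.49e-04) = 71.87 MPa


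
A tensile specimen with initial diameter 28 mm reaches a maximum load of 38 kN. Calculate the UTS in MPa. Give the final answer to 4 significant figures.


A0 = pi*(d/2)^2 = pi*(28/2)^2 = 615.752 mm^2
UTS = F_max / A0 = 38*1000 / 615.752
UTS = 61.71 MPa


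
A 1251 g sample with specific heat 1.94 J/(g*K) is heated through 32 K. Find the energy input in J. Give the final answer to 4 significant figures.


Q = m * cp * dT
Q = 1251 * 1.94 * 32
Q = 77660 J


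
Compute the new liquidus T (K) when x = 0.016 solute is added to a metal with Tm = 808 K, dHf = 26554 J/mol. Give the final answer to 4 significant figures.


dT = R*Tm^2*x / dHf
dT = 8.314 * 808^2 * 0.016 / 26554
dT = 3.27056 K
T_new = 808 - 3.27056 = 804.7 K


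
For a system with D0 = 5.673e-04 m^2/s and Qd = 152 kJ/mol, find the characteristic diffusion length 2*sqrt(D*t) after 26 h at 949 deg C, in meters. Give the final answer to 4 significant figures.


Step 1: D = D0 * exp(-Qd/(R*T))
T = 1222.15 K
D = 5.673e-04 * exp(-152e3 / (8.314 * 1222.15)) = 1.80761e-10 m^2/s
Step 2: L = 2*sqrt(D*t)
t = 26 h = 93600 s
L = 2*sqrt(1.80761e-10 * 93600) = 8.227e-03 m


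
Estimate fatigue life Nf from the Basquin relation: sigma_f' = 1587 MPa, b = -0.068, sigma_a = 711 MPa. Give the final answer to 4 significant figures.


sigma_a = sigma_f' * (2*Nf)^b
2*Nf = (sigma_a / sigma_f')^(1/b)
2*Nf = (711 / 1587)^(1/-0.068)
2*Nf = 134292
Nf = 67150 cycles


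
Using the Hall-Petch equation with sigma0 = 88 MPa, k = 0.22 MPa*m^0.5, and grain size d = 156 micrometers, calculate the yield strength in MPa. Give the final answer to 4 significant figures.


sigma_y = sigma0 + k / sqrt(d)
d = 156 um = 1.56e-04 m
sigma_y = 88 + 0.22 / sqrt(1.56e-04)
sigma_y = 105.6 MPa


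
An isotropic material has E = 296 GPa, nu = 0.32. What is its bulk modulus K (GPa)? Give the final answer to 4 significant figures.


K = E / (3*(1-2*nu))
K = 296 / (3*(1-2*0.32))
K = 274.1 GPa


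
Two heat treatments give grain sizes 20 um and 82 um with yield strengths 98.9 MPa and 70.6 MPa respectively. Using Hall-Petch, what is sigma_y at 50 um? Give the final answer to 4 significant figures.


sigma_y = sigma0 + k / sqrt(d)
1/sqrt(d1) = 1/sqrt(2e-05) = 223.607;  1/sqrt(d2) = 110.432
k = (sigma1 - sigma2) / (1/sqrt(d1) - 1/sqrt(d2)) = (98.9 - 70.6) / (223.607 - 110.432) = 0.250055 MPa*m^0.5
sigma0 = sigma1 - k/sqrt(d1) = 98.9 - 0.250055*223.607 = 42.9861 MPa
sigma_y(d3) = 42.9861 + 0.250055 / sqrt(5e-05) = 78.35 MPa


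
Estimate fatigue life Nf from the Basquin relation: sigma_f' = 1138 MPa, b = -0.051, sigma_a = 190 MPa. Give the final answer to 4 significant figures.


sigma_a = sigma_f' * (2*Nf)^b
2*Nf = (sigma_a / sigma_f')^(1/b)
2*Nf = (190 / 1138)^(1/-0.051)
2*Nf = 1.7495e+15
Nf = 8.748e+14 cycles


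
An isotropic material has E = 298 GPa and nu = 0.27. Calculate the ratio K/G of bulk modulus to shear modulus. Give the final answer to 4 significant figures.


G = E / (2*(1+nu))
G = 298 / (2*(1+0.27)) = 117.323 GPa
K = E / (3*(1-2*nu))
K = 298 / (3*(1-2*0.27)) = 215.942 GPa
K/G = 215.942 / 117.323 = 1.841


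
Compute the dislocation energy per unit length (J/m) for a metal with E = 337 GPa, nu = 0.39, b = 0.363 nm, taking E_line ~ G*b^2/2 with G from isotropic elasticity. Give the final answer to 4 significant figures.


Step 1: G = E / (2*(1+nu))
G = 337 / (2*(1+0.39)) = 121.223 GPa = 1.21223e+11 Pa
Step 2: E_line = G*b^2/2
b = 0.363 nm = 3.63e-10 m
E_line = 0.5 * 1.21223e+11 * (3.63e-10)^2 = 7.987e-09 J/m


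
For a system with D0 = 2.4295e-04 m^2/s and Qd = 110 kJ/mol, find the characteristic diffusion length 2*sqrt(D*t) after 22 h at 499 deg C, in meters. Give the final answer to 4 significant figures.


Step 1: D = D0 * exp(-Qd/(R*T))
T = 772.15 K
D = 2.4295e-04 * exp(-110e3 / (8.314 * 772.15)) = 8.7889e-12 m^2/s
Step 2: L = 2*sqrt(D*t)
t = 22 h = 79200 s
L = 2*sqrt(8.7889e-12 * 79200) = 1.669e-03 m


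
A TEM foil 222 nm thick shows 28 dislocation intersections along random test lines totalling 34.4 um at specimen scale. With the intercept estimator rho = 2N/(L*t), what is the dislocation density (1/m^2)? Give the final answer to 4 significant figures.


rho = 2N / (L * t)
L = 34.4 um = 3.44e-05 m, t = 222 nm = 2.22e-07 m
rho = 2 * 28 / (3.44e-05 * 2.22e-07)
rho = 7.333e+12 1/m^2


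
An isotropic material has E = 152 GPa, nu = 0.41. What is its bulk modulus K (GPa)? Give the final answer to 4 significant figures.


K = E / (3*(1-2*nu))
K = 152 / (3*(1-2*0.41))
K = 281.5 GPa


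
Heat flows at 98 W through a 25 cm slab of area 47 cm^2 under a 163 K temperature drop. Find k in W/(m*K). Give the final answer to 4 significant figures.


k = Q*L / (A*dT)
L = 0.25 m, A = 4.7e-03 m^2
k = 98 * 0.25 / (4.7e-03 * 163)
k = 31.98 W/(m*K)


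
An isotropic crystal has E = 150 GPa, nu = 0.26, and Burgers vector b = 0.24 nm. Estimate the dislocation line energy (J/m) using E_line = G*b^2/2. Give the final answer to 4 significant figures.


Step 1: G = E / (2*(1+nu))
G = 150 / (2*(1+0.26)) = 59.5238 GPa = 5.95238e+10 Pa
Step 2: E_line = G*b^2/2
b = 0.24 nm = 2.4e-10 m
E_line = 0.5 * 5.95238e+10 * (2.4e-10)^2 = 1.714e-09 J/m


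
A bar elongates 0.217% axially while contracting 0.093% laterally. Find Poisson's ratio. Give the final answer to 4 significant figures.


nu = -epsilon_lat / epsilon_axial
Lateral strain is contraction (negative), so using magnitudes:
nu = 0.093 / 0.217
nu = 0.4286


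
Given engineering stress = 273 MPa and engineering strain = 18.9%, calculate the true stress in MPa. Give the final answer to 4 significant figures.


sigma_true = sigma_eng * (1 + epsilon_eng)
sigma_true = 273 * (1 + 0.189)
sigma_true = 324.6 MPa


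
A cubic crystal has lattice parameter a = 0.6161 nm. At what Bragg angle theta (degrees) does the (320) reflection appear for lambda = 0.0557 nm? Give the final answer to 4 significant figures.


d = a / sqrt(h^2+k^2+l^2)
d = 0.6161 / sqrt(13) = 0.170875 nm
lambda = 2*d*sin(theta)  =>  sin(theta) = lambda / (2*d)
sin(theta) = 0.0557 / (2 * 0.170875) = 0.162984
theta = 9.38 deg


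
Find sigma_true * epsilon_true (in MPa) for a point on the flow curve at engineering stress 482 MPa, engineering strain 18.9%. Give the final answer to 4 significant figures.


sigma_true = sigma_eng * (1 + epsilon_eng)
sigma_true = 482 * (1 + 0.189) = 573.098 MPa
epsilon_true = ln(1 + epsilon_eng)
epsilon_true = ln(1 + 0.189) = 0.173113
sigma_true * epsilon_true = 573.098 * 0.173113 = 99.21 MPa


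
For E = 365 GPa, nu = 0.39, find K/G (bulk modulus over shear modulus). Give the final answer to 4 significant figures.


G = E / (2*(1+nu))
G = 365 / (2*(1+0.39)) = 131.295 GPa
K = E / (3*(1-2*nu))
K = 365 / (3*(1-2*0.39)) = 553.03 GPa
K/G = 553.03 / 131.295 = 4.212


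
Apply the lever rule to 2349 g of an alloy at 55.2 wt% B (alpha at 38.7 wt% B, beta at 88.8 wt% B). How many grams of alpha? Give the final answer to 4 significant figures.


f_alpha = (C_beta - C0) / (C_beta - C_alpha)
f_alpha = (88.8 - 55.2) / (88.8 - 38.7) = 0.670659
m_alpha = f_alpha * m_total = 0.670659 * 2349 = 1575 g


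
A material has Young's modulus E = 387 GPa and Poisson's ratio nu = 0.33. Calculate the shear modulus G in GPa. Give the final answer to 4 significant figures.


G = E / (2*(1+nu))
G = 387 / (2*(1+0.33))
G = 145.5 GPa


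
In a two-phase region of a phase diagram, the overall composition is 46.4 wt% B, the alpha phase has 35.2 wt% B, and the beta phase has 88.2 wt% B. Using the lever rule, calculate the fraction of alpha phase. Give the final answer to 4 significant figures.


f_alpha = (C_beta - C0) / (C_beta - C_alpha)
f_alpha = (88.2 - 46.4) / (88.2 - 35.2)
f_alpha = 0.7887


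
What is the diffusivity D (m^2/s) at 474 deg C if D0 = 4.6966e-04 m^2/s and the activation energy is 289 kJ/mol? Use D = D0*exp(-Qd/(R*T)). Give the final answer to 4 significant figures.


D = D0 * exp(-Qd / (R*T))
T = 747.15 K
D = 4.6966e-04 * exp(-289e3 / (8.314 * 747.15))
D = 2.928e-24 m^2/s


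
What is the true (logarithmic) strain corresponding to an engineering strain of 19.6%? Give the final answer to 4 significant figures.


epsilon_true = ln(1 + epsilon_eng)
epsilon_true = ln(1 + 0.196)
epsilon_true = 0.179


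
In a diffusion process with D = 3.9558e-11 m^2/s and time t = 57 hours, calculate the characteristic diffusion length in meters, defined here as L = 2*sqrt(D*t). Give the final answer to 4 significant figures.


t = 57 hr = 205200 s
Diffusion length = 2*sqrt(D*t)
= 2*sqrt(3.9558e-11 * 205200)
= 5.698e-03 m


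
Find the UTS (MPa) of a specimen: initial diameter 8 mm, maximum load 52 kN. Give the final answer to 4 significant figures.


A0 = pi*(d/2)^2 = pi*(8/2)^2 = 50.2655 mm^2
UTS = F_max / A0 = 52*1000 / 50.2655
UTS = 1035 MPa


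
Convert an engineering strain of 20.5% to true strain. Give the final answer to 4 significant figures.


epsilon_true = ln(1 + epsilon_eng)
epsilon_true = ln(1 + 0.205)
epsilon_true = 0.1865


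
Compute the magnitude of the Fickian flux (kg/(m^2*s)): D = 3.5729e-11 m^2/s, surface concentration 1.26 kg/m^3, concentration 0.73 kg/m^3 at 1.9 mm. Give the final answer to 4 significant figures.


J = -D * (dC/dx) = D * (C1 - C2) / dx
J = 3.5729e-11 * (1.26 - 0.73) / 1.9e-03
J = 9.967e-09 kg/(m^2*s)


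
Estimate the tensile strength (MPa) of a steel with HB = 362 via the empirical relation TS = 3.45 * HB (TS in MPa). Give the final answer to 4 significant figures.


TS (MPa) = 3.45 * HB
TS = 3.45 * 362
TS = 1249 MPa


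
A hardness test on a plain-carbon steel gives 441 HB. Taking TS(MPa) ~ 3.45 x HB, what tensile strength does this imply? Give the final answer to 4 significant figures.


TS (MPa) = 3.45 * HB
TS = 3.45 * 441
TS = 1521 MPa


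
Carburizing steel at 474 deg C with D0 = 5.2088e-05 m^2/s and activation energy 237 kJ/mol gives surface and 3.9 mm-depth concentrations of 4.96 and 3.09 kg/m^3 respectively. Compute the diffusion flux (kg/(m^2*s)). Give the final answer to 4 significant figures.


Step 1: D = D0 * exp(-Qd/(R*T))
T = 474 + 273.15 = 747.15 K
D = 5.2088e-05 * exp(-237e3 / (8.314 * 747.15)) = 1.40291e-21 m^2/s
Step 2: J = D * (C1 - C2) / dx
J = 1.40291e-21 * (4.96 - 3.09) / 3.9e-03
J = 6.727e-19 kg/(m^2*s)


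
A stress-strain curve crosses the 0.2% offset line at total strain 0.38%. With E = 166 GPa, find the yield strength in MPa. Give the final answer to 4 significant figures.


Offset strain = 0.002
Elastic strain at yield = total_strain - offset = 3.8e-03 - 0.002 = 1.8e-03
sigma_y = E * elastic_strain = 166000 * 1.8e-03
sigma_y = 298.8 MPa


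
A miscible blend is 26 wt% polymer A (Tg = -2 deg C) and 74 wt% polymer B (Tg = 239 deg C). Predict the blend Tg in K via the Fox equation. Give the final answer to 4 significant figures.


1/Tg = w1/Tg1 + w2/Tg2 (in Kelvin)
Tg1 = 271.15 K, Tg2 = 512.15 K
1/Tg = 0.26/271.15 + 0.74/512.15
Tg = 416 K


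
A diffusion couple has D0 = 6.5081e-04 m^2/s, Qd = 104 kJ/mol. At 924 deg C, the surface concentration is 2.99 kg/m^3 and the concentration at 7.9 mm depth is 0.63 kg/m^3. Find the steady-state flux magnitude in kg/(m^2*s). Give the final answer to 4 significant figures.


Step 1: D = D0 * exp(-Qd/(R*T))
T = 924 + 273.15 = 1197.15 K
D = 6.5081e-04 * exp(-104e3 / (8.314 * 1197.15)) = 1.88587e-08 m^2/s
Step 2: J = D * (C1 - C2) / dx
J = 1.88587e-08 * (2.99 - 0.63) / 7.9e-03
J = 5.634e-06 kg/(m^2*s)


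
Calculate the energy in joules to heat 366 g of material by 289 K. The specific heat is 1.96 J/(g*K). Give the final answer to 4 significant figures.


Q = m * cp * dT
Q = 366 * 1.96 * 289
Q = 207300 J


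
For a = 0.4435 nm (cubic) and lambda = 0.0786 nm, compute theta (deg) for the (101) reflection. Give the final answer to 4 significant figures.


d = a / sqrt(h^2+k^2+l^2)
d = 0.4435 / sqrt(2) = 0.313602 nm
lambda = 2*d*sin(theta)  =>  sin(theta) = lambda / (2*d)
sin(theta) = 0.0786 / (2 * 0.313602) = 0.125318
theta = 7.199 deg


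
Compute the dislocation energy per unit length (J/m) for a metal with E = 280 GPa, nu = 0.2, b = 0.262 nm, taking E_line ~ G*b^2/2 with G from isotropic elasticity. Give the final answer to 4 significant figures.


Step 1: G = E / (2*(1+nu))
G = 280 / (2*(1+0.2)) = 116.667 GPa = 1.16667e+11 Pa
Step 2: E_line = G*b^2/2
b = 0.262 nm = 2.62e-10 m
E_line = 0.5 * 1.16667e+11 * (2.62e-10)^2 = 4.004e-09 J/m


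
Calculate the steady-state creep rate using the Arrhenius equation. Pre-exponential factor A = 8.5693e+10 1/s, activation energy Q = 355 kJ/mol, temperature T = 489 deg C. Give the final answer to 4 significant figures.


rate = A * exp(-Q / (R*T))
T = 489 + 273.15 = 762.15 K
rate = 8.5693e+10 * exp(-355e3 / (8.314 * 762.15))
rate = 3.998e-14 1/s


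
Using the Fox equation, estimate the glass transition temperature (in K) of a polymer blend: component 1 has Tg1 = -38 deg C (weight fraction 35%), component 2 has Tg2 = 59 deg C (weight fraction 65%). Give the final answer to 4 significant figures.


1/Tg = w1/Tg1 + w2/Tg2 (in Kelvin)
Tg1 = 235.15 K, Tg2 = 332.15 K
1/Tg = 0.35/235.15 + 0.65/332.15
Tg = 290.2 K


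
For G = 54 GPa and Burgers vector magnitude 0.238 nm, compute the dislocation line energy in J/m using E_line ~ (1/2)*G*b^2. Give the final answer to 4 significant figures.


E = G*b^2/2
b = 0.238 nm = 2.38e-10 m
G = 54 GPa = 5.4e+10 Pa
E = 0.5 * 5.4e+10 * (2.38e-10)^2
E = 1.529e-09 J/m


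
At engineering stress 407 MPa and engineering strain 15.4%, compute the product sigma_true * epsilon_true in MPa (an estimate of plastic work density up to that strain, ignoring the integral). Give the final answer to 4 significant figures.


sigma_true = sigma_eng * (1 + epsilon_eng)
sigma_true = 407 * (1 + 0.154) = 469.678 MPa
epsilon_true = ln(1 + epsilon_eng)
epsilon_true = ln(1 + 0.154) = 0.143234
sigma_true * epsilon_true = 469.678 * 0.143234 = 67.27 MPa


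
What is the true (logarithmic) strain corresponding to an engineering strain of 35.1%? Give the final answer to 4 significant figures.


epsilon_true = ln(1 + epsilon_eng)
epsilon_true = ln(1 + 0.351)
epsilon_true = 0.3008


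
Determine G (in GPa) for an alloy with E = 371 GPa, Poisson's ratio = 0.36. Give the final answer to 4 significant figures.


G = E / (2*(1+nu))
G = 371 / (2*(1+0.36))
G = 136.4 GPa


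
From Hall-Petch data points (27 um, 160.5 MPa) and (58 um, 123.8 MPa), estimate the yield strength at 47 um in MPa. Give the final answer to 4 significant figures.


sigma_y = sigma0 + k / sqrt(d)
1/sqrt(d1) = 1/sqrt(2.7e-05) = 192.45;  1/sqrt(d2) = 131.306
k = (sigma1 - sigma2) / (1/sqrt(d1) - 1/sqrt(d2)) = (160.5 - 123.8) / (192.45 - 131.306) = 0.600226 MPa*m^0.5
sigma0 = sigma1 - k/sqrt(d1) = 160.5 - 0.600226*192.45 = 44.9865 MPa
sigma_y(d3) = 44.9865 + 0.600226 / sqrt(4.7e-05) = 132.5 MPa


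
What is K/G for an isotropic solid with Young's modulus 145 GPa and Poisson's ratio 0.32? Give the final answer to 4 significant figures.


G = E / (2*(1+nu))
G = 145 / (2*(1+0.32)) = 54.9242 GPa
K = E / (3*(1-2*nu))
K = 145 / (3*(1-2*0.32)) = 134.259 GPa
K/G = 134.259 / 54.9242 = 2.444


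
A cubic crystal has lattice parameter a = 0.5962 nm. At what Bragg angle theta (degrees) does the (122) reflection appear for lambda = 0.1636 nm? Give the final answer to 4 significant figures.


d = a / sqrt(h^2+k^2+l^2)
d = 0.5962 / sqrt(9) = 0.198733 nm
lambda = 2*d*sin(theta)  =>  sin(theta) = lambda / (2*d)
sin(theta) = 0.1636 / (2 * 0.198733) = 0.411607
theta = 24.31 deg


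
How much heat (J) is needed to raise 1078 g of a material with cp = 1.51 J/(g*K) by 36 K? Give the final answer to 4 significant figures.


Q = m * cp * dT
Q = 1078 * 1.51 * 36
Q = 58600 J


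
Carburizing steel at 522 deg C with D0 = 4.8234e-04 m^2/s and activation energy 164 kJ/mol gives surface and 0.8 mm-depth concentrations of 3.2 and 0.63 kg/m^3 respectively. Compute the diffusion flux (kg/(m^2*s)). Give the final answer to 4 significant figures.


Step 1: D = D0 * exp(-Qd/(R*T))
T = 522 + 273.15 = 795.15 K
D = 4.8234e-04 * exp(-164e3 / (8.314 * 795.15)) = 8.11987e-15 m^2/s
Step 2: J = D * (C1 - C2) / dx
J = 8.11987e-15 * (3.2 - 0.63) / 8e-04
J = 2.609e-11 kg/(m^2*s)


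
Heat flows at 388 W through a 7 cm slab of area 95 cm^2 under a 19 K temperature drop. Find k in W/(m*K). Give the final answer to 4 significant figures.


k = Q*L / (A*dT)
L = 0.07 m, A = 9.5e-03 m^2
k = 388 * 0.07 / (9.5e-03 * 19)
k = 150.5 W/(m*K)


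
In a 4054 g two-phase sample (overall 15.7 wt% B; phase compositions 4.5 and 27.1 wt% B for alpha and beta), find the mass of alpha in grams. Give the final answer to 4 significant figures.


f_alpha = (C_beta - C0) / (C_beta - C_alpha)
f_alpha = (27.1 - 15.7) / (27.1 - 4.5) = 0.504425
m_alpha = f_alpha * m_total = 0.504425 * 4054 = 2045 g


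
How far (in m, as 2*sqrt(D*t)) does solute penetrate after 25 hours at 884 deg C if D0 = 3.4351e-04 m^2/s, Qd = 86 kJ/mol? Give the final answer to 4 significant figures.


Step 1: D = D0 * exp(-Qd/(R*T))
T = 1157.15 K
D = 3.4351e-04 * exp(-86e3 / (8.314 * 1157.15)) = 4.50498e-08 m^2/s
Step 2: L = 2*sqrt(D*t)
t = 25 h = 90000 s
L = 2*sqrt(4.50498e-08 * 90000) = 0.1273 m


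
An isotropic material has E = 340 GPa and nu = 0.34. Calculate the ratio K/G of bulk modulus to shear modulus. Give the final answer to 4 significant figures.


G = E / (2*(1+nu))
G = 340 / (2*(1+0.34)) = 126.866 GPa
K = E / (3*(1-2*nu))
K = 340 / (3*(1-2*0.34)) = 354.167 GPa
K/G = 354.167 / 126.866 = 2.792


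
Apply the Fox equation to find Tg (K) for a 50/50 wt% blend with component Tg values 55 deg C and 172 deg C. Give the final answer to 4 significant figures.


1/Tg = w1/Tg1 + w2/Tg2 (in Kelvin)
Tg1 = 328.15 K, Tg2 = 445.15 K
1/Tg = 0.5/328.15 + 0.5/445.15
Tg = 377.8 K


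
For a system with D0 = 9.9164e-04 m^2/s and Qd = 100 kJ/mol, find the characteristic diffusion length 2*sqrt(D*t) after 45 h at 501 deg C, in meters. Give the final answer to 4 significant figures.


Step 1: D = D0 * exp(-Qd/(R*T))
T = 774.15 K
D = 9.9164e-04 * exp(-100e3 / (8.314 * 774.15)) = 1.77319e-10 m^2/s
Step 2: L = 2*sqrt(D*t)
t = 45 h = 162000 s
L = 2*sqrt(1.77319e-10 * 162000) = 0.01072 m


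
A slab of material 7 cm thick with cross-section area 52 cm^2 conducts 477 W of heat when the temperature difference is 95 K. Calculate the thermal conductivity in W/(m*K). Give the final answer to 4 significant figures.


k = Q*L / (A*dT)
L = 0.07 m, A = 5.2e-03 m^2
k = 477 * 0.07 / (5.2e-03 * 95)
k = 67.59 W/(m*K)


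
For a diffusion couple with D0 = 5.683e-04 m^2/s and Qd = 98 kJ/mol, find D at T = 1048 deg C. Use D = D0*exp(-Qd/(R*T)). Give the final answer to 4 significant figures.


D = D0 * exp(-Qd / (R*T))
T = 1321.15 K
D = 5.683e-04 * exp(-98e3 / (8.314 * 1321.15))
D = 7.582e-08 m^2/s
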